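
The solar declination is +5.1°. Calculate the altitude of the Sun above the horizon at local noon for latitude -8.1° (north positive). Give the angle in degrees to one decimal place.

76.8°

At local solar noon the hour angle is zero, so the elevation is 90° − |φ − δ| = 90° − |-8.1° − (5.1°)| = 90° − 13.2° = 76.8°.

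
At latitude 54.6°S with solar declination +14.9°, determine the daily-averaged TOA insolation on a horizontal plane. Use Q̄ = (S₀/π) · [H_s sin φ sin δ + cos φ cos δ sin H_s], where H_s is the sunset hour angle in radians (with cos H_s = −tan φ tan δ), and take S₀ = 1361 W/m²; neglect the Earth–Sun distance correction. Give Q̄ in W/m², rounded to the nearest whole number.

−tan φ tan δ = −(-1.4071)(0.2661) = 0.3744; H_s = arccos(0.3744) = 68.01°. In radians, H_s = 1.1870.
H_s sin φ sin δ = 1.1870 × -0.8151 × 0.2571 = -0.2488.
cos φ cos δ sin H_s = 0.5793 × 0.9664 × 0.9272 = 0.5191.
Q̄ = (1361/π) × (-0.2488 + 0.5191) = 433.22 × 0.2703 = 117.10 W/m².

117 W/m²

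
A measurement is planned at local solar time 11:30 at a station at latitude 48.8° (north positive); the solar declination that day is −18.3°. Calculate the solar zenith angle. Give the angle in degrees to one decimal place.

67.4°

Hour angle H = 15° × (11.5 − 12) = -7.50°.
With φ = 48.8°, δ = -18.3°, H = -7.50°: sin φ sin δ = -0.2363, cos φ cos δ cos H = 0.6200, so cos θ_z = 0.3837.
θ_z = arccos(0.3837) = 67.44°.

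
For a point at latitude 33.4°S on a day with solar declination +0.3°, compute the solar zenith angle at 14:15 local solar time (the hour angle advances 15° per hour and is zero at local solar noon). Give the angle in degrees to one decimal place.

Hour angle H = 15° × (14.25 − 12) = 33.75°.
cos θ_z = sin(-33.4°) sin(0.3°) + cos(-33.4°) cos(0.3°) cos(33.75°) = -0.0029 + 0.6941 = 0.6912.
θ_z = arccos(0.6912) = 46.27°.

46.3°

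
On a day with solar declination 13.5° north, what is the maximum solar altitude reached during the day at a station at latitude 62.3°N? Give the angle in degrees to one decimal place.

At local solar noon the hour angle is zero, so the elevation is 90° − |φ − δ| = 90° − |62.3° − (13.5°)| = 90° − 48.8° = 41.2°.

41.2°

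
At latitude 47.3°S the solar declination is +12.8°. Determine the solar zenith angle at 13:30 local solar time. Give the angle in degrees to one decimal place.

Hour angle H = 15° × (13.5 − 12) = 22.50°.
cos θ_z = sin(-47.3°) sin(12.8°) + cos(-47.3°) cos(12.8°) cos(22.50°) = -0.1628 + 0.6110 = 0.4482.
θ_z = arccos(0.4482) = 63.37°.

63.4°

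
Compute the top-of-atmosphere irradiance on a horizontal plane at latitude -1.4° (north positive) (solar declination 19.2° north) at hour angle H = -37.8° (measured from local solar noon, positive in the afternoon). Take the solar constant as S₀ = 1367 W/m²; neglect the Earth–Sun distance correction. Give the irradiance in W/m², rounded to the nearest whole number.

cos θ_z = sin(-1.4°) sin(19.2°) + cos(-1.4°) cos(19.2°) cos(-37.80°) = -0.0080 + 0.7460 = 0.7380.
Top-of-atmosphere irradiance = S₀ cos θ_z = 1367 × 0.7380 = 1008.85 W/m².

1009 W/m²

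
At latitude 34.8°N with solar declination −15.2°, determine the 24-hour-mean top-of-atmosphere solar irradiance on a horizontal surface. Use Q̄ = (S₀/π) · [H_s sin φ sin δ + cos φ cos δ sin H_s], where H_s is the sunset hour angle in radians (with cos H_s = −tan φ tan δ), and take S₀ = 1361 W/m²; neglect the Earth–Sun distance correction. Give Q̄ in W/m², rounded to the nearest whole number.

248 W/m²

cos H_s = −tan(34.8°) · tan(-15.2°) = 0.1888, so H_s = arccos(0.1888) = 79.12°. In radians, H_s = 1.3809.
H_s sin φ sin δ = 1.3809 × 0.5707 × -0.2622 = -0.2066.
cos φ cos δ sin H_s = 0.8211 × 0.9650 × 0.9820 = 0.7781.
Q̄ = (1361/π) × (-0.2066 + 0.7781) = 433.22 × 0.5715 = 247.59 W/m².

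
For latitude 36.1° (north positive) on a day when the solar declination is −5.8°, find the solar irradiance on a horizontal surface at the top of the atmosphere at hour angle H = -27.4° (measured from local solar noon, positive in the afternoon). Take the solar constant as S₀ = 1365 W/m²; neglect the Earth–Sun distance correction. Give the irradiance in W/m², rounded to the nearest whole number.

With φ = 36.1°, δ = -5.8°, H = -27.40°: sin φ sin δ = -0.0595, cos φ cos δ cos H = 0.7137, so cos θ_z = 0.6542.
Top-of-atmosphere irradiance = S₀ cos θ_z = 1365 × 0.6542 = 892.98 W/m².

893 W/m²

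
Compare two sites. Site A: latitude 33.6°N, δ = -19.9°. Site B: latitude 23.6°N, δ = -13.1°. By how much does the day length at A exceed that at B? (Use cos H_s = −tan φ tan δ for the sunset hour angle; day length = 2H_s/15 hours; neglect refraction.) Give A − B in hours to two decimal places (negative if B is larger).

-1.08 h

A: H_s = arccos(−tan 33.6° · tan -19.9°) = 76.08°, so 2H_s/15 = 10.1440 h.
B: H_s = arccos(−tan 23.6° · tan -13.1°) = 84.16°, so 2H_s/15 = 11.2213 h.
A − B = 10.1440 − 11.2213 = -1.0773 h.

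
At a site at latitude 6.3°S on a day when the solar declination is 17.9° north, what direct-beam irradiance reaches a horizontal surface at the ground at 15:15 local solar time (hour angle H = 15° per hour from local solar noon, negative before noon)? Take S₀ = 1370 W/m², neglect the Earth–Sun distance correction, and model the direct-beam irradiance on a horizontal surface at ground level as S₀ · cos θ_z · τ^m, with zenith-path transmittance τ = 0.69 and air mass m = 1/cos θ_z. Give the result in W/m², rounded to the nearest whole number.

Hour angle H = 15° × (15.25 − 12) = 48.75°.
cos θ_z = sin(-6.3°) sin(17.9°) + cos(-6.3°) cos(17.9°) cos(48.75°) = -0.0337 + 0.6236 = 0.5899.
Air mass m = 1/cos θ_z = 1/0.5899 = 1.695; τ^m = 0.69^1.695 = 0.5331.
Surface direct beam = 1370 × 0.5899 × 0.5331 = 430.83 W/m².

431 W/m²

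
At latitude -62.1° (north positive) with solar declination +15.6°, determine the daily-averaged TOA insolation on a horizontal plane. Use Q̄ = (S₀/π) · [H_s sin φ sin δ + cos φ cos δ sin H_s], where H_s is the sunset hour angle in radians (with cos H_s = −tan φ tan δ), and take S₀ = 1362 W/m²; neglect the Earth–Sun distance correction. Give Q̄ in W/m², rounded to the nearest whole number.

The sunset hour angle satisfies cos H_s = −tan φ tan δ = 0.5273, giving H_s = 58.18°. In radians, H_s = 1.0154.
H_s sin φ sin δ = 1.0154 × -0.8838 × 0.2689 = -0.2413.
cos φ cos δ sin H_s = 0.4679 × 0.9632 × 0.8497 = 0.3829.
Q̄ = (1362/π) × (-0.2413 + 0.3829) = 433.54 × 0.1416 = 61.39 W/m².

61 W/m²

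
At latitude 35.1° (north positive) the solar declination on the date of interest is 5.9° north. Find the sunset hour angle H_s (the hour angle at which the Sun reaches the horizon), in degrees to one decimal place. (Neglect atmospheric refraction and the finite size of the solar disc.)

94.2°

The sunset hour angle satisfies cos H_s = −tan φ tan δ = -0.0726, giving H_s = 94.16°.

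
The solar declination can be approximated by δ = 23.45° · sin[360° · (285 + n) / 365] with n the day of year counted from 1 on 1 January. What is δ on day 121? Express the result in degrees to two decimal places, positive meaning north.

360 × (285 + 121) / 365 = 400.438°; sin(400.438°) = 0.6486.
δ = 23.45 × 0.6486 = 15.210° ≈ +15.21°.

+15.21°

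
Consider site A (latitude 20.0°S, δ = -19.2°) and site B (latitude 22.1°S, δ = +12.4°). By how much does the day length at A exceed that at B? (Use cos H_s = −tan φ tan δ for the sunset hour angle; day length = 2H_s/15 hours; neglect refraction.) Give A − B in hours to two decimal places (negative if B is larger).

+1.65 h

A: H_s = arccos(−tan -20.0° · tan -19.2°) = 97.28°, so 2H_s/15 = 12.9707 h.
B: H_s = arccos(−tan -22.1° · tan 12.4°) = 84.88°, so 2H_s/15 = 11.3173 h.
A − B = 12.9707 − 11.3173 = 1.6534 h.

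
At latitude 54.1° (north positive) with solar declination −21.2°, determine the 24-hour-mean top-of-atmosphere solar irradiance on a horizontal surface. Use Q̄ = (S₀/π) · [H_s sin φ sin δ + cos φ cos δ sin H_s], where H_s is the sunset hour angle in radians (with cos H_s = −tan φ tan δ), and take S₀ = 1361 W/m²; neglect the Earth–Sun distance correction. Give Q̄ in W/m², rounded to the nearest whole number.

72 W/m²

The sunset hour angle satisfies cos H_s = −tan φ tan δ = 0.5358, giving H_s = 57.60°. In radians, H_s = 1.0053.
H_s sin φ sin δ = 1.0053 × 0.8100 × -0.3616 = -0.2944.
cos φ cos δ sin H_s = 0.5864 × 0.9323 × 0.8443 = 0.4616.
Q̄ = (1361/π) × (-0.2944 + 0.4616) = 433.22 × 0.1672 = 72.43 W/m².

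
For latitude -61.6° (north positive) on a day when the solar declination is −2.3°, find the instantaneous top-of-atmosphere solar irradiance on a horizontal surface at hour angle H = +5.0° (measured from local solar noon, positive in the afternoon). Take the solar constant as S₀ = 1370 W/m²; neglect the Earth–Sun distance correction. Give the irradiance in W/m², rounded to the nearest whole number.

cos θ_z = sin(-61.6°) sin(-2.3°) + cos(-61.6°) cos(-2.3°) cos(5.00°) = 0.0353 + 0.4734 = 0.5087.
Top-of-atmosphere irradiance = S₀ cos θ_z = 1370 × 0.5087 = 696.92 W/m².

697 W/m²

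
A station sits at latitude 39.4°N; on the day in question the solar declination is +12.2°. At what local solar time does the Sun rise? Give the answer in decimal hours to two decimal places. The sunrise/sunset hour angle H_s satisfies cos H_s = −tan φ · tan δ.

5.32 h

−tan φ tan δ = −(0.8214)(0.2162) = -0.1776; H_s = arccos(-0.1776) = 100.23°.
Sunrise is at 12 − H_s/15 = 12 − 6.682 = 5.318 h local solar time.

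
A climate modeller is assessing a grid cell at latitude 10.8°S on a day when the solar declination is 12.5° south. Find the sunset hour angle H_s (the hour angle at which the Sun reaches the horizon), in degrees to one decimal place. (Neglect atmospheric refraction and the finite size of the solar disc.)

The sunset hour angle satisfies cos H_s = −tan φ tan δ = -0.0423, giving H_s = 92.42°.

92.4°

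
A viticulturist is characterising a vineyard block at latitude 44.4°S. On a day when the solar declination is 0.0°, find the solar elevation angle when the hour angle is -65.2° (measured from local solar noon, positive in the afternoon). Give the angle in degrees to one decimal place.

17.4°

cos θ_z = sin φ sin δ + cos φ cos δ cos H = (-0.6997)(0.0000) + (0.7145)(1.0000)(0.4195) = 0.2997.
θ_z = arccos(0.2997) = 72.56°, so the elevation is 90° − 72.56° = 17.44°.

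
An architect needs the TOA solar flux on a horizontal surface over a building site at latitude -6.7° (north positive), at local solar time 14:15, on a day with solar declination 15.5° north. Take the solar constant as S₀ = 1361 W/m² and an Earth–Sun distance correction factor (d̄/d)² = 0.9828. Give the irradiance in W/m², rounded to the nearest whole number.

1023 W/m²

Hour angle H = 15° × (14.25 − 12) = 33.75°.
cos θ_z = sin φ sin δ + cos φ cos δ cos H = (-0.1167)(0.2672) + (0.9932)(0.9636)(0.8315) = 0.7646.
Top-of-atmosphere irradiance = S₀ (d̄/d)² cos θ_z = 1361 × 0.9828 × 0.7646 = 1022.72 W/m².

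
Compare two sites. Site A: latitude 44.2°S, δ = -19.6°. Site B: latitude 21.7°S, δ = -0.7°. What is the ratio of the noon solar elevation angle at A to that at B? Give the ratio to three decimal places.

0.948

A: 90° − |-44.2 − (-19.6)| = 65.40°.
B: 90° − |-21.7 − (-0.7)| = 69.00°.
Ratio A/B = 65.4000 / 69.0000 = 0.9478.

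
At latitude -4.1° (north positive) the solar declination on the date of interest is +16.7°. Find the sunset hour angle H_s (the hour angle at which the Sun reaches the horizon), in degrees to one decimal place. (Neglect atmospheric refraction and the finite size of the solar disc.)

−tan φ tan δ = −(-0.0717)(0.3000) = 0.0215; H_s = arccos(0.0215) = 88.77°.

88.8°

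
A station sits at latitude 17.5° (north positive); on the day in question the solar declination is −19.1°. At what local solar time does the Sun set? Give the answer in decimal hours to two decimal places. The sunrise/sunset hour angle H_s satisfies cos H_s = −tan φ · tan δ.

cos H_s = −tan(17.5°) · tan(-19.1°) = 0.1092, so H_s = arccos(0.1092) = 83.73°.
Sunset is at 12 + H_s/15 = 12 + 5.582 = 17.582 h local solar time.

17.58 h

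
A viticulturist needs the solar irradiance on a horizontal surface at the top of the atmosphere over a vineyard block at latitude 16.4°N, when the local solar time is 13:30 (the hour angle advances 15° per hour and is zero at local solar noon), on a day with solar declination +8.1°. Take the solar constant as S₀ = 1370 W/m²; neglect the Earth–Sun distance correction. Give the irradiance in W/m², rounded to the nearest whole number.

1257 W/m²

Hour angle H = 15° × (13.5 − 12) = 22.50°.
cos θ_z = sin(16.4°) sin(8.1°) + cos(16.4°) cos(8.1°) cos(22.50°) = 0.0398 + 0.8774 = 0.9172.
Top-of-atmosphere irradiance = S₀ cos θ_z = 1370 × 0.9172 = 1256.56 W/m².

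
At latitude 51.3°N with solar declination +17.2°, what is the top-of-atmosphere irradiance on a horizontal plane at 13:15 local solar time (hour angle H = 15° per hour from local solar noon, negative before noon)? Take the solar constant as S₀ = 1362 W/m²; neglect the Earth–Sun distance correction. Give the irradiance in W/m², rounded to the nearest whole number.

1085 W/m²

Hour angle H = 15° × (13.25 − 12) = 18.75°.
cos θ_z = sin(51.3°) sin(17.2°) + cos(51.3°) cos(17.2°) cos(18.75°) = 0.2308 + 0.5656 = 0.7964.
Top-of-atmosphere irradiance = S₀ cos θ_z = 1362 × 0.7964 = 1084.70 W/m².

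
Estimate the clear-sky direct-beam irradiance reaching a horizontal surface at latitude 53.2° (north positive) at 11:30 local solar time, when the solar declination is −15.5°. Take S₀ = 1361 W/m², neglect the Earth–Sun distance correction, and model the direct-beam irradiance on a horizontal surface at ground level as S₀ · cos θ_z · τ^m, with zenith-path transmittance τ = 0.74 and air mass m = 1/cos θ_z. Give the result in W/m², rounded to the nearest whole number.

210 W/m²

Hour angle H = 15° × (11.5 − 12) = -7.50°.
cos θ_z = sin(53.2°) sin(-15.5°) + cos(53.2°) cos(-15.5°) cos(-7.50°) = -0.2140 + 0.5723 = 0.3583.
Air mass m = 1/cos θ_z = 1/0.3583 = 2.791; τ^m = 0.74^2.791 = 0.4315.
Surface direct beam = 1361 × 0.3583 × 0.4315 = 210.42 W/m².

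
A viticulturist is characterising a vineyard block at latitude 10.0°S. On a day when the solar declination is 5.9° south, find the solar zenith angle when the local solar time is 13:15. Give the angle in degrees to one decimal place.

19.0°

Hour angle H = 15° × (13.25 − 12) = 18.75°.
With φ = -10.0°, δ = -5.9°, H = 18.75°: sin φ sin δ = 0.0178, cos φ cos δ cos H = 0.9276, so cos θ_z = 0.9454.
θ_z = arccos(0.9454) = 19.02°.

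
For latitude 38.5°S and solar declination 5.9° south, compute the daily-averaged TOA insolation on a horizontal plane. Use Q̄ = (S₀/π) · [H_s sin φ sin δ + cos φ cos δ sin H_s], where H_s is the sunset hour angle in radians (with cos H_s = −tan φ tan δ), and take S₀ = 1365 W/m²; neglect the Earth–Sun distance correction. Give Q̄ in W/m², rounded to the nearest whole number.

−tan φ tan δ = −(-0.7954)(-0.1033) = -0.0822; H_s = arccos(-0.0822) = 94.72°. In radians, H_s = 1.6532.
H_s sin φ sin δ = 1.6532 × -0.6225 × -0.1028 = 0.1058.
cos φ cos δ sin H_s = 0.7826 × 0.9947 × 0.9966 = 0.7758.
Q̄ = (1365/π) × (0.1058 + 0.7758) = 434.49 × 0.8816 = 383.05 W/m².

383 W/m²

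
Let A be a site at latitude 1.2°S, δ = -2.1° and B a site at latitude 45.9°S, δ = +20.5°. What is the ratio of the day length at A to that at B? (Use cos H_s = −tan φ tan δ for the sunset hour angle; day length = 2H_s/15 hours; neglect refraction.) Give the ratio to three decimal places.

1.338

A: H_s = arccos(−tan -1.2° · tan -2.1°) = 90.04°, so 2H_s/15 = 12.0053 h.
B: H_s = arccos(−tan -45.9° · tan 20.5°) = 67.31°, so 2H_s/15 = 8.9747 h.
Ratio A/B = 12.0053 / 8.9747 = 1.3377.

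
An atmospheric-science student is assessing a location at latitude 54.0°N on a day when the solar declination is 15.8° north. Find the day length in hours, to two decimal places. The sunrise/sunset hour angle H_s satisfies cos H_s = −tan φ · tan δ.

−tan φ tan δ = −(1.3764)(0.2830) = -0.3895; H_s = arccos(-0.3895) = 112.92°.
Day length = 2 H_s / 15° h⁻¹ = 225.84° / 15 = 15.056 h.

15.06 hours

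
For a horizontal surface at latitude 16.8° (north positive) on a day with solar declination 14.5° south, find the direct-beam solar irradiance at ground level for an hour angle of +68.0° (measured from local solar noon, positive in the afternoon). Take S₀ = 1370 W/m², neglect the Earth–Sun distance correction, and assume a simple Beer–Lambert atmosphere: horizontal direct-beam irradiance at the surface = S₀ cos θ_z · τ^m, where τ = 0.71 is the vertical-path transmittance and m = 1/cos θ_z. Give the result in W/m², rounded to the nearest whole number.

108 W/m²

With φ = 16.8°, δ = -14.5°, H = 68.00°: sin φ sin δ = -0.0724, cos φ cos δ cos H = 0.3472, so cos θ_z = 0.2748.
Air mass m = 1/cos θ_z = 1/0.2748 = 3.639; τ^m = 0.71^3.639 = 0.2876.
Surface direct beam = 1370 × 0.2748 × 0.2876 = 108.27 W/m².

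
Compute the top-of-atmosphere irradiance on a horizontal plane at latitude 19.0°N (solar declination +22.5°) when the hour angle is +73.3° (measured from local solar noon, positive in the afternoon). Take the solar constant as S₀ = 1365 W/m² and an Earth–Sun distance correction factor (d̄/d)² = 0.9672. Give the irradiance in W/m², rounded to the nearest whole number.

cos θ_z = sin(19.0°) sin(22.5°) + cos(19.0°) cos(22.5°) cos(73.30°) = 0.1246 + 0.2510 = 0.3756.
Top-of-atmosphere irradiance = S₀ (d̄/d)² cos θ_z = 1365 × 0.9672 × 0.3756 = 495.88 W/m².

496 W/m²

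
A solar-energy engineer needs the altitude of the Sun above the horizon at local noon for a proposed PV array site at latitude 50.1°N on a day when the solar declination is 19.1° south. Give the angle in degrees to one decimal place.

20.8°

At local solar noon the hour angle is zero, so the elevation is 90° − |φ − δ| = 90° − |50.1° − (-19.1°)| = 90° − 69.2° = 20.8°.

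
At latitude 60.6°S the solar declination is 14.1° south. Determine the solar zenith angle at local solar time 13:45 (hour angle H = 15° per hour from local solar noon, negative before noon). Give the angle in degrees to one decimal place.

50.3°

Hour angle H = 15° × (13.75 − 12) = 26.25°.
cos θ_z = sin(-60.6°) sin(-14.1°) + cos(-60.6°) cos(-14.1°) cos(26.25°) = 0.2122 + 0.4270 = 0.6392.
θ_z = arccos(0.6392) = 50.27°.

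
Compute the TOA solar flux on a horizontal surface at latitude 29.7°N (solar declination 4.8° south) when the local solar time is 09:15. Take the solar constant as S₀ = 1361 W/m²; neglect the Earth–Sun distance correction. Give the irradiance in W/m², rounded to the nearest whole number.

Hour angle H = 15° × (9.25 − 12) = -41.25°.
cos θ_z = sin(29.7°) sin(-4.8°) + cos(29.7°) cos(-4.8°) cos(-41.25°) = -0.0415 + 0.6508 = 0.6093.
Top-of-atmosphere irradiance = S₀ cos θ_z = 1361 × 0.6093 = 829.26 W/m².

829 W/m²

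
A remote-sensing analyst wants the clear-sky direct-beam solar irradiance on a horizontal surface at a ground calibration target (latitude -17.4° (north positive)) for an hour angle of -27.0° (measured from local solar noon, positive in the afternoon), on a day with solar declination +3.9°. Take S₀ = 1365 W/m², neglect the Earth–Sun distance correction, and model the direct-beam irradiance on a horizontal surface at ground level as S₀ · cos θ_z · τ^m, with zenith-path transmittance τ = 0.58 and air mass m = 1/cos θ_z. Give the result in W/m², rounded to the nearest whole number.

585 W/m²

cos θ_z = sin φ sin δ + cos φ cos δ cos H = (-0.2990)(0.0680) + (0.9542)(0.9977)(0.8910) = 0.8279.
Air mass m = 1/cos θ_z = 1/0.8279 = 1.208; τ^m = 0.58^1.208 = 0.5179.
Surface direct beam = 1365 × 0.8279 × 0.5179 = 585.27 W/m².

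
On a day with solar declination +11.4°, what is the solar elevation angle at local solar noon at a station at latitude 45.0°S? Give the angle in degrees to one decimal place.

33.6°

At local solar noon the hour angle is zero, so the elevation is 90° − |φ − δ| = 90° − |-45.0° − (11.4°)| = 90° − 56.4° = 33.6°.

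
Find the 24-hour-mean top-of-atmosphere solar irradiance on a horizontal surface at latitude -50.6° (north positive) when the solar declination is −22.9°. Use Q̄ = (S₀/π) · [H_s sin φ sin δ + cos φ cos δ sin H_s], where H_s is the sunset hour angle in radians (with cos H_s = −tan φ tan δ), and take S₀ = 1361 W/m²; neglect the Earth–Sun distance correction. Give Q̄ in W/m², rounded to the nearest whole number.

492 W/m²

−tan φ tan δ = −(-1.2174)(-0.4224) = -0.5142; H_s = arccos(-0.5142) = 120.94°. In radians, H_s = 2.1108.
H_s sin φ sin δ = 2.1108 × -0.7727 × -0.3891 = 0.6346.
cos φ cos δ sin H_s = 0.6347 × 0.9212 × 0.8577 = 0.5015.
Q̄ = (1361/π) × (0.6346 + 0.5015) = 433.22 × 1.1361 = 492.18 W/m².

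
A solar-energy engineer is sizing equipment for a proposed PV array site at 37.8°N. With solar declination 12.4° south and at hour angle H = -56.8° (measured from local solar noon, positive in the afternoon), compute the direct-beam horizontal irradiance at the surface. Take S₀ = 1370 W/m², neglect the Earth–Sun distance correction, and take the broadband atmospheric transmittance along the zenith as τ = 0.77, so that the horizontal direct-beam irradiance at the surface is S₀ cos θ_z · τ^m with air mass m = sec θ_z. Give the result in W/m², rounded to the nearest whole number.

162 W/m²

With φ = 37.8°, δ = -12.4°, H = -56.80°: sin φ sin δ = -0.1316, cos φ cos δ cos H = 0.4226, so cos θ_z = 0.2910.
Air mass m = 1/cos θ_z = 1/0.2910 = 3.436; τ^m = 0.77^3.436 = 0.4074.
Surface direct beam = 1370 × 0.2910 × 0.4074 = 162.42 W/m².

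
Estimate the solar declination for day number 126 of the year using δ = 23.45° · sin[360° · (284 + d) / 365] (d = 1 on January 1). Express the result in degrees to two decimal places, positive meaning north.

360 × (284 + 126) / 365 = 404.384°; sin(404.384°) = 0.6995.
δ = 23.45 × 0.6995 = 16.403° ≈ +16.40°.

+16.40°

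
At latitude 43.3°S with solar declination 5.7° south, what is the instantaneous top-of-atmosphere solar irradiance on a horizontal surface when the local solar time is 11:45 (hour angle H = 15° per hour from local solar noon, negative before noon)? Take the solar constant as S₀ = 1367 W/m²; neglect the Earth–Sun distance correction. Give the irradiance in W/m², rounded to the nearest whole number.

Hour angle H = 15° × (11.75 − 12) = -3.75°.
cos θ_z = sin φ sin δ + cos φ cos δ cos H = (-0.6858)(-0.0993) + (0.7278)(0.9951)(0.9979) = 0.7908.
Top-of-atmosphere irradiance = S₀ cos θ_z = 1367 × 0.7908 = 1081.02 W/m².

1081 W/m²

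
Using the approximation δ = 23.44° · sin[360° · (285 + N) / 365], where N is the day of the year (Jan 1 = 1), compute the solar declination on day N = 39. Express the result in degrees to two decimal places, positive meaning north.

360 × (285 + 39) / 365 = 319.562°; sin(319.562°) = -0.6486.
δ = 23.44 × -0.6486 = -15.203° ≈ -15.20°.

-15.20°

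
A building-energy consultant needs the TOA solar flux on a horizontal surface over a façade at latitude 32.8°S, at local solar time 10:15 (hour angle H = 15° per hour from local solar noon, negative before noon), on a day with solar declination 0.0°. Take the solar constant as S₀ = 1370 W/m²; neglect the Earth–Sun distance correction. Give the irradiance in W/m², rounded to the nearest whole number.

1033 W/m²

Hour angle H = 15° × (10.25 − 12) = -26.25°.
With φ = -32.8°, δ = 0.0°, H = -26.25°: sin φ sin δ = 0.0000, cos φ cos δ cos H = 0.7539, so cos θ_z = 0.7539.
Top-of-atmosphere irradiance = S₀ cos θ_z = 1370 × 0.7539 = 1032.84 W/m².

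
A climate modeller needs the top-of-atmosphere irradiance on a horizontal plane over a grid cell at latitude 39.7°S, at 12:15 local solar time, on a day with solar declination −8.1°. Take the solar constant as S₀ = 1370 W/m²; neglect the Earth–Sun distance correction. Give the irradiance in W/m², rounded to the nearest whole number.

Hour angle H = 15° × (12.25 − 12) = 3.75°.
With φ = -39.7°, δ = -8.1°, H = 3.75°: sin φ sin δ = 0.0900, cos φ cos δ cos H = 0.7601, so cos θ_z = 0.8501.
Top-of-atmosphere irradiance = S₀ cos θ_z = 1370 × 0.8501 = 1164.64 W/m².

1165 W/m²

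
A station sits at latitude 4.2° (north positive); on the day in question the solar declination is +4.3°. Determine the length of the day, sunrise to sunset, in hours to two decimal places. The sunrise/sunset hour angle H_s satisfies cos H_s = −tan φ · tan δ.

12.04 hours

The sunset hour angle satisfies cos H_s = −tan φ tan δ = -0.0055, giving H_s = 90.32°.
Day length = 2 H_s / 15° h⁻¹ = 180.64° / 15 = 12.043 h.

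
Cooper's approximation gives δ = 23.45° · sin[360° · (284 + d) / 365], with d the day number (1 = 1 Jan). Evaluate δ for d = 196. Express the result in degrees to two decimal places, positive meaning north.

360 × (284 + 196) / 365 = 473.425°; sin(473.425°) = 0.9176.
δ = 23.45 × 0.9176 = 21.518° ≈ +21.52°.

+21.52°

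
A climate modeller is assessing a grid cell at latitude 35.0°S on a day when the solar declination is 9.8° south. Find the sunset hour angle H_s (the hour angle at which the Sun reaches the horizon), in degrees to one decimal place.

96.9°

cos H_s = −tan(-35.0°) · tan(-9.8°) = -0.1209, so H_s = arccos(-0.1209) = 96.94°.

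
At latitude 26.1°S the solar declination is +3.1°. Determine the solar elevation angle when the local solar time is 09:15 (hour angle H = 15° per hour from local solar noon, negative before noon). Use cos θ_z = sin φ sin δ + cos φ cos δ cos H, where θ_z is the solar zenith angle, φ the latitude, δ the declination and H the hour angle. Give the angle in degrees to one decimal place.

Hour angle H = 15° × (9.25 − 12) = -41.25°.
cos θ_z = sin(-26.1°) sin(3.1°) + cos(-26.1°) cos(3.1°) cos(-41.25°) = -0.0238 + 0.6742 = 0.6504.
θ_z = arccos(0.6504) = 49.43°, so the elevation is 90° − 49.43° = 40.57°.

40.6°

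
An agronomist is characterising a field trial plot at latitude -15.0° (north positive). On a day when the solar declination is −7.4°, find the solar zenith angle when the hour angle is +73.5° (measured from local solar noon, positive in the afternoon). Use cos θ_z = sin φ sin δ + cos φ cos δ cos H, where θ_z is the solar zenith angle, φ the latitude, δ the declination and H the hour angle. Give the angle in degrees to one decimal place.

72.2°

cos θ_z = sin(-15.0°) sin(-7.4°) + cos(-15.0°) cos(-7.4°) cos(73.50°) = 0.0333 + 0.2721 = 0.3054.
θ_z = arccos(0.3054) = 72.22°.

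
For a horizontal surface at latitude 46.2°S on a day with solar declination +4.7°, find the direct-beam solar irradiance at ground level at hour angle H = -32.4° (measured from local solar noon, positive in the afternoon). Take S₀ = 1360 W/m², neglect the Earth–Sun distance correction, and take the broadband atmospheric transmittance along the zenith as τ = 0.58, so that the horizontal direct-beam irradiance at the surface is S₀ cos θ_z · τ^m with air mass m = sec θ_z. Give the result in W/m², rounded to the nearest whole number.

251 W/m²

cos θ_z = sin(-46.2°) sin(4.7°) + cos(-46.2°) cos(4.7°) cos(-32.40°) = -0.0591 + 0.5824 = 0.5233.
Air mass m = 1/cos θ_z = 1/0.5233 = 1.911; τ^m = 0.58^1.911 = 0.3531.
Surface direct beam = 1360 × 0.5233 × 0.3531 = 251.30 W/m².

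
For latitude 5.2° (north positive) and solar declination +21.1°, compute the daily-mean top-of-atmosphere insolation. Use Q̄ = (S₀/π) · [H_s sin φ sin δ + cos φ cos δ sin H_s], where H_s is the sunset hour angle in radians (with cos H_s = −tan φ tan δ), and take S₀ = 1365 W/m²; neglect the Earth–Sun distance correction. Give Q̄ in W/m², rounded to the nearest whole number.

426 W/m²

The sunset hour angle satisfies cos H_s = −tan φ tan δ = -0.0351, giving H_s = 92.01°. In radians, H_s = 1.6059.
H_s sin φ sin δ = 1.6059 × 0.0906 × 0.3600 = 0.0524.
cos φ cos δ sin H_s = 0.9959 × 0.9330 × 0.9994 = 0.9286.
Q̄ = (1365/π) × (0.0524 + 0.9286) = 434.49 × 0.9810 = 426.23 W/m².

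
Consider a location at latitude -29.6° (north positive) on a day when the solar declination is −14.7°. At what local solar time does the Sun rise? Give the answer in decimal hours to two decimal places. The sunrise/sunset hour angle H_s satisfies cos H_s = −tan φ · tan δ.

5.43 h

−tan φ tan δ = −(-0.5681)(-0.2623) = -0.1490; H_s = arccos(-0.1490) = 98.57°.
Sunrise is at 12 − H_s/15 = 12 − 6.571 = 5.429 h local solar time.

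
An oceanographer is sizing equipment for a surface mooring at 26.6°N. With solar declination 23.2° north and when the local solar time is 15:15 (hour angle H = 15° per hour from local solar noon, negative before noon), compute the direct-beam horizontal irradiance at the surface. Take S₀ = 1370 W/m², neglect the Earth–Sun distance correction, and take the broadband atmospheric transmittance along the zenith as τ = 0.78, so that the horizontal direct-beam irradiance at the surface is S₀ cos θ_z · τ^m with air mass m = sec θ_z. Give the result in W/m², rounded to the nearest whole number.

Hour angle H = 15° × (15.25 − 12) = 48.75°.
cos θ_z = sin(26.6°) sin(23.2°) + cos(26.6°) cos(23.2°) cos(48.75°) = 0.1764 + 0.5419 = 0.7183.
Air mass m = 1/cos θ_z = 1/0.7183 = 1.392; τ^m = 0.78^1.392 = 0.7076.
Surface direct beam = 1370 × 0.7183 × 0.7076 = 696.33 W/m².

696 W/m²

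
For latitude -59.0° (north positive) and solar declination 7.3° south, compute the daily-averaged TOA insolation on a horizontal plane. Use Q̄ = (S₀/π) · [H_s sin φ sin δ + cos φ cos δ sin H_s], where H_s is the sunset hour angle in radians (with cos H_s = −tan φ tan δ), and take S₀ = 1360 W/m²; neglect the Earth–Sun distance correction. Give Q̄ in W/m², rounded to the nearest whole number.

cos H_s = −tan(-59.0°) · tan(-7.3°) = -0.2132, so H_s = arccos(-0.2132) = 102.31°. In radians, H_s = 1.7856.
H_s sin φ sin δ = 1.7856 × -0.8572 × -0.1271 = 0.1945.
cos φ cos δ sin H_s = 0.5150 × 0.9919 × 0.9770 = 0.4991.
Q̄ = (1360/π) × (0.1945 + 0.4991) = 432.90 × 0.6936 = 300.26 W/m².

300 W/m²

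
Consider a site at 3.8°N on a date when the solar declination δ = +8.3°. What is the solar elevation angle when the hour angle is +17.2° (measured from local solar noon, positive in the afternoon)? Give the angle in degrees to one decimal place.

With φ = 3.8°, δ = 8.3°, H = 17.20°: sin φ sin δ = 0.0096, cos φ cos δ cos H = 0.9432, so cos θ_z = 0.9528.
θ_z = arccos(0.9528) = 17.67°, so the elevation is 90° − 17.67° = 72.33°.

72.3°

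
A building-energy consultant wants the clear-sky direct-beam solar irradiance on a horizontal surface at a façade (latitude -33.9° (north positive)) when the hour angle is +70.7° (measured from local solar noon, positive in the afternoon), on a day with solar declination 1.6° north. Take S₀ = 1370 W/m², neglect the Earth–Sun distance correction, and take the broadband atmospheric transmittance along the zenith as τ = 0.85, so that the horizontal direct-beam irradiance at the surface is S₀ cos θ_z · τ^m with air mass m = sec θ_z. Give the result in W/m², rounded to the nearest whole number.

189 W/m²

With φ = -33.9°, δ = 1.6°, H = 70.70°: sin φ sin δ = -0.0156, cos φ cos δ cos H = 0.2742, so cos θ_z = 0.2586.
Air mass m = 1/cos θ_z = 1/0.2586 = 3.867; τ^m = 0.85^3.867 = 0.5334.
Surface direct beam = 1370 × 0.2586 × 0.5334 = 188.97 W/m².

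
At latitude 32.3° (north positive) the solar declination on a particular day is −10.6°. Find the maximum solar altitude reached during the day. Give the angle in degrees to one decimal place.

At local solar noon the hour angle is zero, so the elevation is 90° − |φ − δ| = 90° − |32.3° − (-10.6°)| = 90° − 42.9° = 47.1°.

47.1°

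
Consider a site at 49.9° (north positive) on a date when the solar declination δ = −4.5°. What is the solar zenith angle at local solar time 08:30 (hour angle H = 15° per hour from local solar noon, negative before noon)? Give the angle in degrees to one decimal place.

70.7°

Hour angle H = 15° × (8.5 − 12) = -52.50°.
With φ = 49.9°, δ = -4.5°, H = -52.50°: sin φ sin δ = -0.0600, cos φ cos δ cos H = 0.3909, so cos θ_z = 0.3309.
θ_z = arccos(0.3309) = 70.68°.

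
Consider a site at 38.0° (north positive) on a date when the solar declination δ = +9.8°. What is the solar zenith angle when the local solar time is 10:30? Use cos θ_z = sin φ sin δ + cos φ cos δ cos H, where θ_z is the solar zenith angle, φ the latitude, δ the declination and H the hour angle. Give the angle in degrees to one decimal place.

34.7°

Hour angle H = 15° × (10.5 − 12) = -22.50°.
cos θ_z = sin(38.0°) sin(9.8°) + cos(38.0°) cos(9.8°) cos(-22.50°) = 0.1048 + 0.7174 = 0.8222.
θ_z = arccos(0.8222) = 34.69°.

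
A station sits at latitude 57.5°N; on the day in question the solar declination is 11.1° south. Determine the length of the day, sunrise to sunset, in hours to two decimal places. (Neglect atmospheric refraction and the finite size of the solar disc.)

9.61 hours

−tan φ tan δ = −(1.5697)(-0.1962) = 0.3080; H_s = arccos(0.3080) = 72.06°.
Day length = 2 H_s / 15° h⁻¹ = 144.12° / 15 = 9.608 h.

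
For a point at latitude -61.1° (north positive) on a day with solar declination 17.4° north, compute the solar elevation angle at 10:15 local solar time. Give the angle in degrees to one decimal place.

8.7°

Hour angle H = 15° × (10.25 − 12) = -26.25°.
cos θ_z = sin φ sin δ + cos φ cos δ cos H = (-0.8755)(0.2990) + (0.4833)(0.9542)(0.8969) = 0.1518.
θ_z = arccos(0.1518) = 81.27°, so the elevation is 90° − 81.27° = 8.73°.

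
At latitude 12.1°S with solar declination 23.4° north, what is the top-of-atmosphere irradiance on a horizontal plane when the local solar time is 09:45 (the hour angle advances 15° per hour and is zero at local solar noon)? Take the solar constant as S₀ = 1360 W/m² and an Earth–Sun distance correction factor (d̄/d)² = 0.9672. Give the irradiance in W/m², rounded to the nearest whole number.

Hour angle H = 15° × (9.75 − 12) = -33.75°.
cos θ_z = sin(-12.1°) sin(23.4°) + cos(-12.1°) cos(23.4°) cos(-33.75°) = -0.0832 + 0.7461 = 0.6629.
Top-of-atmosphere irradiance = S₀ (d̄/d)² cos θ_z = 1360 × 0.9672 × 0.6629 = 871.97 W/m².

872 W/m²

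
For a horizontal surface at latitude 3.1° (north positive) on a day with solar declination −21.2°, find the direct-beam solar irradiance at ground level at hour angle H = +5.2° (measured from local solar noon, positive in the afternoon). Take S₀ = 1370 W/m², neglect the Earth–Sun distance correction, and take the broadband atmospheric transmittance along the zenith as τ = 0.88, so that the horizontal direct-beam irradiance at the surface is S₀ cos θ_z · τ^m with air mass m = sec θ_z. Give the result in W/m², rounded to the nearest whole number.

1080 W/m²

With φ = 3.1°, δ = -21.2°, H = 5.20°: sin φ sin δ = -0.0196, cos φ cos δ cos H = 0.9271, so cos θ_z = 0.9075.
Air mass m = 1/cos θ_z = 1/0.9075 = 1.102; τ^m = 0.88^1.102 = 0.8686.
Surface direct beam = 1370 × 0.9075 × 0.8686 = 1079.91 W/m².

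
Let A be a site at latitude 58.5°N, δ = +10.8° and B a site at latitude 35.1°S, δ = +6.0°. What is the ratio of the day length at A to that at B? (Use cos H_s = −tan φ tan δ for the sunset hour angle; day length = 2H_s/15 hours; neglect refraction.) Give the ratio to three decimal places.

A: H_s = arccos(−tan 58.5° · tan 10.8°) = 108.14°, so 2H_s/15 = 14.4187 h.
B: H_s = arccos(−tan -35.1° · tan 6.0°) = 85.76°, so 2H_s/15 = 11.4347 h.
Ratio A/B = 14.4187 / 11.4347 = 1.2610.

1.261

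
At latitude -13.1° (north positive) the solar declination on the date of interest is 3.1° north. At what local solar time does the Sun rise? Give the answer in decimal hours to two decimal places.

cos H_s = −tan(-13.1°) · tan(3.1°) = 0.0126, so H_s = arccos(0.0126) = 89.28°.
Sunrise is at 12 − H_s/15 = 12 − 5.952 = 6.048 h local solar time.

6.05 h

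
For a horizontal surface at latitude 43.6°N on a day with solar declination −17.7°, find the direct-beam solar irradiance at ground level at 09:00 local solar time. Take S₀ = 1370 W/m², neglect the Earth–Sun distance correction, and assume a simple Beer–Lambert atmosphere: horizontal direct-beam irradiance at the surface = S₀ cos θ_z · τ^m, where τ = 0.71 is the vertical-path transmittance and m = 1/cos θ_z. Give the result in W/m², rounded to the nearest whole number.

Hour angle H = 15° × (9 − 12) = -45.00°.
cos θ_z = sin φ sin δ + cos φ cos δ cos H = (0.6896)(-0.3040) + (0.7242)(0.9527)(0.7071) = 0.2782.
Air mass m = 1/cos θ_z = 1/0.2782 = 3.595; τ^m = 0.71^3.595 = 0.2919.
Surface direct beam = 1370 × 0.2782 × 0.2919 = 111.25 W/m².

111 W/m²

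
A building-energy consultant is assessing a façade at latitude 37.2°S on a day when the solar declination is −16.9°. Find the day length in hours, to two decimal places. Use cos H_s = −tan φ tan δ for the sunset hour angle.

The sunset hour angle satisfies cos H_s = −tan φ tan δ = -0.2306, giving H_s = 103.33°.
Day length = 2 H_s / 15° h⁻¹ = 206.66° / 15 = 13.777 h.

13.78 hours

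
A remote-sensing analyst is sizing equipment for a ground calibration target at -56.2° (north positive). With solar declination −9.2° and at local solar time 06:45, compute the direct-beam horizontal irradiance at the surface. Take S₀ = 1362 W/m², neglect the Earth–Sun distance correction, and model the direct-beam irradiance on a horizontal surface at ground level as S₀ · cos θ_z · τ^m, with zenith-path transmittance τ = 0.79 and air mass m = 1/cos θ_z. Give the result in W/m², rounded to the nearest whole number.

Hour angle H = 15° × (6.75 − 12) = -78.75°.
cos θ_z = sin φ sin δ + cos φ cos δ cos H = (-0.8310)(-0.1599) + (0.5563)(0.9871)(0.1951) = 0.2400.
Air mass m = 1/cos θ_z = 1/0.2400 = 4.167; τ^m = 0.79^4.167 = 0.3745.
Surface direct beam = 1362 × 0.2400 × 0.3745 = 122.42 W/m².

122 W/m²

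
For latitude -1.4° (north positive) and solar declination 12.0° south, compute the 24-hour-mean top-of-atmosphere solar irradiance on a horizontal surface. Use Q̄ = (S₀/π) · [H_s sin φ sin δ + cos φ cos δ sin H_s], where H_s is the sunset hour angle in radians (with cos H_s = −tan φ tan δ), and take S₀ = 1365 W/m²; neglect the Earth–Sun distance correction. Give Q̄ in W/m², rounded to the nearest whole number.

428 W/m²

−tan φ tan δ = −(-0.0244)(-0.2126) = -0.0052; H_s = arccos(-0.0052) = 90.30°. In radians, H_s = 1.5760.
H_s sin φ sin δ = 1.5760 × -0.0244 × -0.2079 = 0.0080.
cos φ cos δ sin H_s = 0.9997 × 0.9781 × 1.0000 = 0.9778.
Q̄ = (1365/π) × (0.0080 + 0.9778) = 434.49 × 0.9858 = 428.32 W/m².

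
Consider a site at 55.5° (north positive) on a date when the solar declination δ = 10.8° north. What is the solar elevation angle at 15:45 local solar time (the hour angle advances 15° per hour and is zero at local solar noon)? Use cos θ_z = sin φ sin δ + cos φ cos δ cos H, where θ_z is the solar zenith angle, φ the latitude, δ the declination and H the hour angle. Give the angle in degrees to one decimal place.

27.6°

Hour angle H = 15° × (15.75 − 12) = 56.25°.
cos θ_z = sin φ sin δ + cos φ cos δ cos H = (0.8241)(0.1874) + (0.5664)(0.9823)(0.5556) = 0.4636.
θ_z = arccos(0.4636) = 62.38°, so the elevation is 90° − 62.38° = 27.62°.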